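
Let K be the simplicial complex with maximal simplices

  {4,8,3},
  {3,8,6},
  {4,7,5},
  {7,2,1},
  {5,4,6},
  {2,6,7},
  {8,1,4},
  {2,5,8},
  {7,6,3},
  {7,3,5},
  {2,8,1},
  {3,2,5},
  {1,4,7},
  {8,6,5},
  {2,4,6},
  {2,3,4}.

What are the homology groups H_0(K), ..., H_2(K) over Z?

H_0 ≅ Z,  H_1 ≅ Z^2,  H_2 ≅ Z.

Take the total order 1 < 2 < 3 < 4 < 5 < 6 < 7 < 8 on the vertex set. Then K (dimension 2) consists of the simplices:

  0-simplices (8): [1], [2], [3], [4], [5], [6], [7], [8]
  1-simplices (24): (24 of them)
  2-simplices (16): [1,2,7], [1,2,8], [1,4,7], [1,4,8], [2,3,4], [2,3,5], [2,4,6], [2,5,8], [2,6,7], [3,4,8], [3,5,7], [3,6,7], [3,6,8], [4,5,6], [4,5,7], [5,6,8]

Hence C_0 ≅ Z^8, C_1 ≅ Z^24, C_2 ≅ Z^16.

The boundary map ∂_1: C_1 → C_0 is given by ∂[p,q] = [q] − [p].
This gives a 8×24 integer matrix of rank 7; reducing to Smith normal form yields diagonal entries (1,1,1,1,1,1,1).

The boundary map ∂_2: C_2 → C_1 acts by ∂[p,q,r] = [q,r] − [p,r] + [p,q]. For instance
  ∂[4,5,7] = [5,7] − [4,7] + [4,5],
  ∂[2,3,5] = [3,5] − [2,5] + [2,3].
The 24×16 boundary matrix has rank 15 and Smith normal form diag(1,1,1,1,1,1,1,1,1,1,1,1,1,1,1).

Reading off H_k = ker ∂_k / im ∂_{k+1}:

  H_0: rank C_0 − rank ∂_1 = 8 − 7 = 1, and the invariant factors of ∂_1 are all 1, so H_0 ≅ Z.
  H_1: rank ker ∂_1 − rank ∂_2 = (24 − 7) − 15 = 2, and the invariant factors of ∂_2 are all 1, so H_1 ≅ Z^2.
  H_2: rank ker ∂_2 − rank ∂_3 = (16 − 15) − 0 = 1, and there is no ∂_3, so H_2 ≅ Z.

As a check, the Euler characteristic is 8 − 24 + 16 = 0, which agrees with 1 − 2 + 1 = 0.
(K is a triangulation of the torus T^2.)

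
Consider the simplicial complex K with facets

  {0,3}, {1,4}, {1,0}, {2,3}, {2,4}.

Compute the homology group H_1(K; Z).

We work with the vertex ordering 0 < 1 < 2 < 3 < 4. The simplices of K, each written with vertices in increasing order, are:

  0-simplices (5): [0], [1], [2], [3], [4]
  1-simplices (5): [0,1], [0,3], [1,4], [2,3], [2,4]

so the chain groups are C_0 ≅ Z^5, C_1 ≅ Z^5.

∂_1: C_1 → C_0 maps an edge to its endpoints' difference, ∂[p,q] = q − p. For instance
  ∂[2,3] = [3] − [2].
This gives a 5×5 integer matrix of rank 4; reducing to Smith normal form yields diagonal entries (1,1,1,1).

Computing H_k = (kernel of ∂_k) / (image of ∂_{k+1}):

  H_1: rank ker ∂_1 − rank ∂_2 = (5 − 4) − 0 = 1, and there is no ∂_2, so H_1 ≅ Z.

H_1 = Z.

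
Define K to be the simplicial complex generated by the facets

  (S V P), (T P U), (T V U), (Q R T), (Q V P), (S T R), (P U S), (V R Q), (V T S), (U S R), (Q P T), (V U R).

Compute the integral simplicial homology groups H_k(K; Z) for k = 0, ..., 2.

H_0 ≅ Z,  H_1 ≅ Z/2,  H_2 = 0.

K has 7 vertices, 18 edges, 12 triangles.
rank ∂_0 = 0, rank ∂_1 = 6 ⇒ b_0 = 7 − 0 − 6 = 1; all invariant factors of ∂_1 are 1 so no torsion. So H_0 ≅ Z.
rank ∂_1 = 6, rank ∂_2 = 12 ⇒ b_1 = 18 − 6 − 12 = 0; ∂_2 has invariant factor(s) [2] giving torsion. So H_1 ≅ Z/2.
rank ∂_2 = 12, rank ∂_3 = 0 ⇒ b_2 = 12 − 12 − 0 = 0. So H_2 ≅ 0.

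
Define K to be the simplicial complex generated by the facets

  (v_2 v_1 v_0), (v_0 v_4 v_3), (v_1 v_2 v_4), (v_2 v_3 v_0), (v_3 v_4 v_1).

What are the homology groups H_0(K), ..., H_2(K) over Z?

H_0 ≅ Z,  H_1 ≅ Z,  H_2 = 0.

Take the total order v_0 < v_1 < v_2 < v_3 < v_4 on the vertex set. Then K (dimension 2) consists of the simplices:

  0-simplices (5): [v_0], [v_1], [v_2], [v_3], [v_4]
  1-simplices (10): [v_0,v_1], [v_0,v_2], [v_0,v_3], [v_0,v_4], [v_1,v_2], [v_1,v_3], [v_1,v_4], [v_2,v_3], [v_2,v_4], [v_3,v_4]
  2-simplices (5): [v_0,v_1,v_2], [v_0,v_2,v_3], [v_0,v_3,v_4], [v_1,v_2,v_4], [v_1,v_3,v_4]

so the chain groups are C_0 ≅ Z^5, C_1 ≅ Z^10, C_2 ≅ Z^5.

Boundary ∂_1: C_1 → C_0 is given by ∂[p,q] = [q] − [p].
As a 5×10 matrix over Z this has rank 4, with invariant factors (1,1,1,1).

Boundary ∂_2: C_2 → C_1 maps a triangle to the signed sum of its edges. For instance
  ∂[v_0,v_3,v_4] = [v_3,v_4] − [v_0,v_4] + [v_0,v_3],
  ∂[v_1,v_3,v_4] = [v_3,v_4] − [v_1,v_4] + [v_1,v_3].
This gives a 10×5 integer matrix of rank 5; reducing to Smith normal form yields diagonal entries (1,1,1,1,1).

Computing H_k = (kernel of ∂_k) / (image of ∂_{k+1}):

  H_0: rank C_0 − rank ∂_1 = 5 − 4 = 1, and the invariant factors of ∂_1 are all 1, so H_0 ≅ Z.
  H_1: rank ker ∂_1 − rank ∂_2 = (10 − 4) − 5 = 1, and the invariant factors of ∂_2 are all 1, so H_1 ≅ Z.
  H_2: rank ker ∂_2 − rank ∂_3 = (5 − 5) − 0 = 0, and there is no ∂_3, so H_2 ≅ 0.

As a check, the Euler characteristic is 5 − 10 + 5 = 0, which agrees with 1 − 1 + 0 = 0.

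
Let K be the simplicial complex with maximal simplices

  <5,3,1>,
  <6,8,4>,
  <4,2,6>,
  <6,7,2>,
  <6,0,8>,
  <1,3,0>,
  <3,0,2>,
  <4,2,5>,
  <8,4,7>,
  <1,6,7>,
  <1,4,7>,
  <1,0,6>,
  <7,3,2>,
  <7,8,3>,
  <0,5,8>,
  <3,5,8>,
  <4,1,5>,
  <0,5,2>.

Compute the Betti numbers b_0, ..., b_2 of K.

Fix the vertex order 0 < 1 < 2 < 3 < 4 < 5 < 6 < 7 < 8 and write every simplex with vertices in increasing order. Then dim K = 2 and the simplices of K are:

  0-simplices (9): [0], [1], [2], [3], [4], [5], [6], [7], [8]
  1-simplices (27): (27 of them)
  2-simplices (18): [0,1,3], [0,1,6], [0,2,3], [0,2,5], [0,5,8], [0,6,8], [1,3,5], [1,4,5], [1,4,7], [1,6,7], [2,3,7], [2,4,5], [2,4,6], [2,6,7], [3,5,8], [3,7,8], [4,6,8], [4,7,8]

so the chain groups are C_0 ≅ Z^9, C_1 ≅ Z^27, C_2 ≅ Z^18.

∂_1: C_1 → C_0 is given by ∂[p,q] = [q] − [p].
The resulting 9×27 matrix has rank 8, and its Smith normal form has invariant factors (1,1,1,1,1,1,1,1).

The boundary map ∂_2: C_2 → C_1 sends each 2-simplex [p,q,r] to [q,r] − [p,r] + [p,q]. For instance
  ∂[0,1,3] = [1,3] − [0,3] + [0,1],
  ∂[0,6,8] = [6,8] − [0,8] + [0,6].
This gives a 27×18 integer matrix of rank 18; reducing to Smith normal form yields diagonal entries (1,1,1,1,1,1,1,1,1,1,1,1,1,1,1,1,1,2).

From H_k ≅ ker(∂_k) / im(∂_{k+1}) we obtain:

  H_0: rank C_0 − rank ∂_1 = 9 − 8 = 1, and the invariant factors of ∂_1 are all 1, so H_0 ≅ Z.
  H_1: rank ker ∂_1 − rank ∂_2 = (27 − 8) − 18 = 1, and ∂_2 has invariant factor 2 > 1, so H_1 ≅ Z ⊕ Z/2Z.
  H_2: rank ker ∂_2 − rank ∂_3 = (18 − 18) − 0 = 0, and there is no ∂_3, so H_2 ≅ 0.

(K is a triangulation of the Klein bottle.)

Hence the Betti numbers are b_0 = 1, b_1 = 1, b_2 = 0.

b_0 = 1, b_1 = 1, b_2 = 0.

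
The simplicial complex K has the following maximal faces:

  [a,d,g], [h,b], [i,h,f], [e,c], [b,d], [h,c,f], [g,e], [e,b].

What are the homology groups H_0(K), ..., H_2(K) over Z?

Take the total order a < b < c < d < e < f < g < h < i on the vertex set. Then K (dimension 2) consists of the simplices:

  0-simplices (9): a, b, c, d, e, f, g, h, i
  1-simplices (13): ad, ag, bd, be, bh, ce, cf, ch, dg, eg, fh, fi, hi
  2-simplices (3): adg, cfh, fhi

so the chain groups are C_0 ≅ Z^9, C_1 ≅ Z^13, C_2 ≅ Z^3.

Boundary ∂_1: C_1 → C_0 sends each edge [p,q] (with p < q) to q − p. For instance
  ∂dg = g − d.
This gives a 9×13 integer matrix of rank 8; reducing to Smith normal form yields diagonal entries (1,1,1,1,1,1,1,1).

The boundary map ∂_2: C_2 → C_1 acts by ∂[p,q,r] = [q,r] − [p,r] + [p,q]. For instance
  ∂cfh = fh − ch + cf,
  ∂fhi = hi − fi + fh.
The 13×3 boundary matrix has rank 3 and Smith normal form diag(1,1,1).

Now H_k = ker ∂_k / im ∂_{k+1}, so:

  H_0: rank C_0 − rank ∂_1 = 9 − 8 = 1, and the invariant factors of ∂_1 are all 1, so H_0 = Z.
  H_1: rank ker ∂_1 − rank ∂_2 = (13 − 8) − 3 = 2, and the invariant factors of ∂_2 are all 1, so H_1 = Z^2.
  H_2: rank ker ∂_2 − rank ∂_3 = (3 − 3) − 0 = 0, and there is no ∂_3, so H_2 = 0.

As a check, the Euler characteristic is 9 − 13 + 3 = -1, which agrees with 1 − 2 + 0 = -1.

H_0 = Z,  H_1 = Z^2,  H_2 = 0.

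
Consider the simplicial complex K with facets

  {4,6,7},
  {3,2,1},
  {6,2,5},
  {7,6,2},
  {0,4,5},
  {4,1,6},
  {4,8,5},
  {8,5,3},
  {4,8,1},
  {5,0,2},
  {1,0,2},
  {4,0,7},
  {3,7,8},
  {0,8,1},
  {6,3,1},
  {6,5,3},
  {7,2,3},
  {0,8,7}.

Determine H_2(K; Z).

H_2 ≅ 0.

We work with the vertex ordering 0 < 1 < 2 < 3 < 4 < 5 < 6 < 7 < 8. The simplices of K, each written with vertices in increasing order, are:

  0-simplices (9): [0], [1], [2], [3], [4], [5], [6], [7], [8]
  1-simplices (27): (27 of them)
  2-simplices (18): [0,1,2], [0,1,8], [0,2,5], [0,4,5], [0,4,7], [0,7,8], [1,2,3], [1,3,6], [1,4,6], [1,4,8], [2,3,7], [2,5,6], [2,6,7], [3,5,6], [3,5,8], [3,7,8], [4,5,8], [4,6,7]

Hence C_0 ≅ Z^9, C_1 ≅ Z^27, C_2 ≅ Z^18.

∂_1: C_1 → C_0 is given by ∂[p,q] = [q] − [p].
This gives a 9×27 integer matrix of rank 8; reducing to Smith normal form yields diagonal entries (1,1,1,1,1,1,1,1).

The boundary map ∂_2: C_2 → C_1 maps a triangle to the signed sum of its edges. For instance
  ∂[0,1,2] = [1,2] − [0,2] + [0,1],
  ∂[4,5,8] = [5,8] − [4,8] + [4,5].
This gives a 27×18 integer matrix of rank 18; reducing to Smith normal form yields diagonal entries (1,1,1,1,1,1,1,1,1,1,1,1,1,1,1,1,1,2).

From H_k ≅ ker(∂_k) / im(∂_{k+1}) we obtain:

  H_2: rank ker ∂_2 − rank ∂_3 = (18 − 18) − 0 = 0, and there is no ∂_3, so H_2 ≅ 0.

(K is a triangulation of the Klein bottle.)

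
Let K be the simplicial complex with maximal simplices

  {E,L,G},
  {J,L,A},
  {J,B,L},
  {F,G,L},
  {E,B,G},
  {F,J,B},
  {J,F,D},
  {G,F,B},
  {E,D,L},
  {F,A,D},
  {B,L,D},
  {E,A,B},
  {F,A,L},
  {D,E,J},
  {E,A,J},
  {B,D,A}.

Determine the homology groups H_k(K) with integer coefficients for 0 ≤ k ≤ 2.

H_0 ≅ Z,  H_1 ≅ Z^2,  H_2 ≅ Z.

We work with the vertex ordering A < B < D < E < F < G < J < L. The simplices of K, each written with vertices in increasing order, are:

  0-simplices (8): A, B, D, E, F, G, J, L
  1-simplices (24): AB, AD, AE, AF, AJ, AL, BD, BE, BF, BG, BJ, BL, DE, DF, DJ, DL, EG, EJ, EL, FG, FJ, FL, GL, JL
  2-simplices (16): ABD, ABE, ADF, AEJ, AFL, AJL, BDL, BEG, BFG, BFJ, BJL, DEJ, DEL, DFJ, EGL, FGL

Hence C_0 ≅ Z^8, C_1 ≅ Z^24, C_2 ≅ Z^16.

Boundary ∂_1: C_1 → C_0 maps an edge to its endpoints' difference, ∂[p,q] = q − p. For instance
  ∂JL = L − J.
The resulting 8×24 matrix has rank 7, and its Smith normal form has invariant factors (1,1,1,1,1,1,1).

∂_2: C_2 → C_1 sends each 2-simplex [p,q,r] to [q,r] − [p,r] + [p,q]. For instance
  ∂FGL = GL − FL + FG,
  ∂DEL = EL − DL + DE.
The 24×16 boundary matrix has rank 15 and Smith normal form diag(1,1,1,1,1,1,1,1,1,1,1,1,1,1,1).

From H_k ≅ ker(∂_k) / im(∂_{k+1}) we obtain:

  H_0: rank C_0 − rank ∂_1 = 8 − 7 = 1, and the invariant factors of ∂_1 are all 1, so H_0 = Z.
  H_1: rank ker ∂_1 − rank ∂_2 = (24 − 7) − 15 = 2, and the invariant factors of ∂_2 are all 1, so H_1 = Z^2.
  H_2: rank ker ∂_2 − rank ∂_3 = (16 − 15) − 0 = 1, and there is no ∂_3, so H_2 = Z.

As a check, the Euler characteristic is 8 − 24 + 16 = 0, which agrees with 1 − 2 + 1 = 0.
(K is a triangulation of the torus T^2.)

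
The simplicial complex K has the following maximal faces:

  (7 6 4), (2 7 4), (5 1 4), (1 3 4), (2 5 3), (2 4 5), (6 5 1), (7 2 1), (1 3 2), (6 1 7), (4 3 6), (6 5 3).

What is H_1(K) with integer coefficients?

Take the total order 1 < 2 < 3 < 4 < 5 < 6 < 7 on the vertex set. Then K (dimension 2) consists of the simplices:

  0-simplices (7): [1], [2], [3], [4], [5], [6], [7]
  1-simplices (18): [1,2], [1,3], [1,4], [1,5], [1,6], [1,7], [2,3], [2,4], [2,5], [2,7], [3,4], [3,5], [3,6], [4,5], [4,6], [4,7], [5,6], [6,7]
  2-simplices (12): [1,2,3], [1,2,7], [1,3,4], [1,4,5], [1,5,6], [1,6,7], [2,3,5], [2,4,5], [2,4,7], [3,4,6], [3,5,6], [4,6,7]

so the chain groups are C_0 ≅ Z^7, C_1 ≅ Z^18, C_2 ≅ Z^12.

Boundary ∂_1: C_1 → C_0 maps an edge to its endpoints' difference, ∂[p,q] = q − p. For instance
  ∂[2,4] = [4] − [2].
The 7×18 boundary matrix has rank 6 and Smith normal form diag(1,1,1,1,1,1).

The boundary map ∂_2: C_2 → C_1 sends each 2-simplex [p,q,r] to [q,r] − [p,r] + [p,q]. For instance
  ∂[1,4,5] = [4,5] − [1,5] + [1,4],
  ∂[3,5,6] = [5,6] − [3,6] + [3,5].
The 18×12 boundary matrix has rank 12 and Smith normal form diag(1,1,1,1,1,1,1,1,1,1,1,2).

Computing H_k = (kernel of ∂_k) / (image of ∂_{k+1}):

  H_1: rank ker ∂_1 − rank ∂_2 = (18 − 6) − 12 = 0, and ∂_2 has invariant factor 2 > 1, so H_1 ≅ Z/2.

(K is a triangulation of the real projective plane RP^2.)

H_1 = Z/2.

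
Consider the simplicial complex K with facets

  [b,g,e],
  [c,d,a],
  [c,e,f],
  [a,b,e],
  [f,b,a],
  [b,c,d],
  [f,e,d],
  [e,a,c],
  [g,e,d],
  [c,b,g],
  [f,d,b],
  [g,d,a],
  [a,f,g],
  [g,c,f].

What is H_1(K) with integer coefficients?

H_1 = Z^2.

Order the vertices as a < b < c < d < e < f < g. Listing each simplex with vertices in this order, K has dimension 2 with simplices:

  0-simplices (7): a, b, c, d, e, f, g
  1-simplices (21): ab, ac, ad, ae, af, ag, bc, bd, be, bf, bg, cd, ce, cf, cg, de, df, dg, ef, eg, fg
  2-simplices (14): abe, abf, acd, ace, adg, afg, bcd, bcg, bdf, beg, cef, cfg, def, deg

giving chain groups C_0 ≅ Z^7, C_1 ≅ Z^21, C_2 ≅ Z^14.

Boundary ∂_1: C_1 → C_0 is given by ∂[p,q] = [q] − [p]. For instance
  ∂cg = g − c.
As a 7×21 matrix over Z this has rank 6, with invariant factors (1,1,1,1,1,1).

Boundary ∂_2: C_2 → C_1 acts by ∂[p,q,r] = [q,r] − [p,r] + [p,q]. For instance
  ∂def = ef − df + de,
  ∂bdf = df − bf + bd.
The 21×14 boundary matrix has rank 13 and Smith normal form diag(1,1,1,1,1,1,1,1,1,1,1,1,1).

Now H_k = ker ∂_k / im ∂_{k+1}, so:

  H_1: rank ker ∂_1 − rank ∂_2 = (21 − 6) − 13 = 2, and the invariant factors of ∂_2 are all 1, so H_1 = Z^2.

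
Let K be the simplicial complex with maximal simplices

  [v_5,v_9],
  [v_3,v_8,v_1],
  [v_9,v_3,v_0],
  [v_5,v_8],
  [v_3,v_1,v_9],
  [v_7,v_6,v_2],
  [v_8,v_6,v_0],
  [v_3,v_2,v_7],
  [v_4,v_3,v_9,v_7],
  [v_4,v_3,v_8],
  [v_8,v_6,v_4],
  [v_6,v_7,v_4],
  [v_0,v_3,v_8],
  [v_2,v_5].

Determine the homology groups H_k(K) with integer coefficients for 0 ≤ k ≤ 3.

H_0 = Z,  H_1 = Z^2,  H_2 = 0,  H_3 = 0.

Order the vertices as v_0 < v_1 < v_2 < v_3 < v_4 < v_5 < v_6 < v_7 < v_8 < v_9. Listing each simplex with vertices in this order, K has dimension 3 with simplices:

  0-simplices (10): [v_0], [v_1], [v_2], [v_3], [v_4], [v_5], [v_6], [v_7], [v_8], [v_9]
  1-simplices (24): (24 of them)
  2-simplices (14): (14 of them)
  3-simplices (1): [v_3,v_4,v_7,v_9]

so the chain groups are C_0 ≅ Z^10, C_1 ≅ Z^24, C_2 ≅ Z^14, C_3 ≅ Z^1.

The boundary map ∂_1: C_1 → C_0 sends each edge [p,q] (with p < q) to q − p. For instance
  ∂[v_5,v_9] = [v_9] − [v_5].
The resulting 10×24 matrix has rank 9, and its Smith normal form has invariant factors (1,1,1,1,1,1,1,1,1).

∂_2: C_2 → C_1 sends each 2-simplex [p,q,r] to [q,r] − [p,r] + [p,q]. For instance
  ∂[v_1,v_3,v_8] = [v_3,v_8] − [v_1,v_8] + [v_1,v_3],
  ∂[v_3,v_4,v_8] = [v_4,v_8] − [v_3,v_8] + [v_3,v_4].
This gives a 24×14 integer matrix of rank 13; reducing to Smith normal form yields diagonal entries (1,1,1,1,1,1,1,1,1,1,1,1,1).

The boundary map ∂_3: C_3 → C_2 sends each 3-simplex σ to the alternating sum Σ_i (−1)^i (σ with its i-th vertex removed). For instance
  ∂[v_3,v_4,v_7,v_9] = [v_4,v_7,v_9] − [v_3,v_7,v_9] + [v_3,v_4,v_9] − [v_3,v_4,v_7].
As a 14×1 matrix over Z this has rank 1, with invariant factors (1).

Now H_k = ker ∂_k / im ∂_{k+1}, so:

  H_0: rank C_0 − rank ∂_1 = 10 − 9 = 1, and the invariant factors of ∂_1 are all 1, so H_0 = Z.
  H_1: rank ker ∂_1 − rank ∂_2 = (24 − 9) − 13 = 2, and the invariant factors of ∂_2 are all 1, so H_1 = Z^2.
  H_2: rank ker ∂_2 − rank ∂_3 = (14 − 13) − 1 = 0, and the invariant factors of ∂_3 are all 1, so H_2 = 0.
  H_3: rank ker ∂_3 − rank ∂_4 = (1 − 1) − 0 = 0, and there is no ∂_4, so H_3 = 0.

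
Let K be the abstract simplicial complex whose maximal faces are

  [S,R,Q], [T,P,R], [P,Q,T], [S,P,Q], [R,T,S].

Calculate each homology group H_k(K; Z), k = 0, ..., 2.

H_0 ≅ Z,  H_1 ≅ Z,  H_2 = 0.

Take the total order P < Q < R < S < T on the vertex set. Then K (dimension 2) consists of the simplices:

  0-simplices (5): P, Q, R, S, T
  1-simplices (10): PQ, PR, PS, PT, QR, QS, QT, RS, RT, ST
  2-simplices (5): PQS, PQT, PRT, QRS, RST

Hence C_0 ≅ Z^5, C_1 ≅ Z^10, C_2 ≅ Z^5.

The boundary map ∂_1: C_1 → C_0 sends each edge [p,q] (with p < q) to q − p. For instance
  ∂QS = S − Q.
This gives a 5×10 integer matrix of rank 4; reducing to Smith normal form yields diagonal entries (1,1,1,1).

∂_2: C_2 → C_1 sends each 2-simplex [p,q,r] to [q,r] − [p,r] + [p,q]. For instance
  ∂QRS = RS − QS + QR,
  ∂PQT = QT − PT + PQ.
The resulting 10×5 matrix has rank 5, and its Smith normal form has invariant factors (1,1,1,1,1).

Reading off H_k = ker ∂_k / im ∂_{k+1}:

  H_0: rank C_0 − rank ∂_1 = 5 − 4 = 1, and the invariant factors of ∂_1 are all 1, so H_0 ≅ Z.
  H_1: rank ker ∂_1 − rank ∂_2 = (10 − 4) − 5 = 1, and the invariant factors of ∂_2 are all 1, so H_1 ≅ Z.
  H_2: rank ker ∂_2 − rank ∂_3 = (5 − 5) − 0 = 0, and there is no ∂_3, so H_2 ≅ 0.

As a check, the Euler characteristic is 5 − 10 + 5 = 0, which agrees with 1 − 1 + 0 = 0.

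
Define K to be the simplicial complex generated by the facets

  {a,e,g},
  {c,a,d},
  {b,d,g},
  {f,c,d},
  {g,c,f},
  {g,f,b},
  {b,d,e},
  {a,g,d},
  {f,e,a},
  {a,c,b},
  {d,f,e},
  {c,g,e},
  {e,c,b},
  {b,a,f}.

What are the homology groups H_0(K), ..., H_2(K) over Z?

H_0 ≅ Z,  H_1 ≅ Z^2,  H_2 ≅ Z.

Take the total order a < b < c < d < e < f < g on the vertex set. Then K (dimension 2) consists of the simplices:

  0-simplices (7): a, b, c, d, e, f, g
  1-simplices (21): ab, ac, ad, ae, af, ag, bc, bd, be, bf, bg, cd, ce, cf, cg, de, df, dg, ef, eg, fg
  2-simplices (14): abc, abf, acd, adg, aef, aeg, bce, bde, bdg, bfg, cdf, ceg, cfg, def

giving chain groups C_0 ≅ Z^7, C_1 ≅ Z^21, C_2 ≅ Z^14.

The boundary map ∂_1: C_1 → C_0 sends each edge [p,q] (with p < q) to q − p.
The 7×21 boundary matrix has rank 6 and Smith normal form diag(1,1,1,1,1,1).

∂_2: C_2 → C_1 acts by ∂[p,q,r] = [q,r] − [p,r] + [p,q]. For instance
  ∂bfg = fg − bg + bf,
  ∂cdf = df − cf + cd.
The resulting 21×14 matrix has rank 13, and its Smith normal form has invariant factors (1,1,1,1,1,1,1,1,1,1,1,1,1).

Now H_k = ker ∂_k / im ∂_{k+1}, so:

  H_0: rank C_0 − rank ∂_1 = 7 − 6 = 1, and the invariant factors of ∂_1 are all 1, so H_0 ≅ Z.
  H_1: rank ker ∂_1 − rank ∂_2 = (21 − 6) − 13 = 2, and the invariant factors of ∂_2 are all 1, so H_1 ≅ Z^2.
  H_2: rank ker ∂_2 − rank ∂_3 = (14 − 13) − 0 = 1, and there is no ∂_3, so H_2 ≅ Z.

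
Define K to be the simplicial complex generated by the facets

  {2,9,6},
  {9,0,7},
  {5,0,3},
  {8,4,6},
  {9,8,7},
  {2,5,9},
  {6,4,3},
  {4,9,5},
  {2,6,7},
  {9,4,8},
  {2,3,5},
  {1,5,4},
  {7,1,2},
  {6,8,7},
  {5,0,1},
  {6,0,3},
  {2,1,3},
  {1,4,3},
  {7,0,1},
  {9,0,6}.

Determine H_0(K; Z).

H_0 = Z.

Take the total order 0 < 1 < 2 < 3 < 4 < 5 < 6 < 7 < 8 < 9 on the vertex set. Then K (dimension 2) consists of the simplices:

  0-simplices (10): [0], [1], [2], [3], [4], [5], [6], [7], [8], [9]
  1-simplices (30): (30 of them)
  2-simplices (20): (20 of them)

Hence C_0 ≅ Z^10, C_1 ≅ Z^30, C_2 ≅ Z^20.

Boundary ∂_1: C_1 → C_0 is given by ∂[p,q] = [q] − [p]. For instance
  ∂[7,8] = [8] − [7].
As a 10×30 matrix over Z this has rank 9, with invariant factors (1,1,1,1,1,1,1,1,1).

The boundary map ∂_2: C_2 → C_1 acts by ∂[p,q,r] = [q,r] − [p,r] + [p,q]. For instance
  ∂[1,3,4] = [3,4] − [1,4] + [1,3],
  ∂[0,3,5] = [3,5] − [0,5] + [0,3].
As a 30×20 matrix over Z this has rank 20, with invariant factors (1,1,1,1,1,1,1,1,1,1,1,1,1,1,1,1,1,1,1,2).

From H_k ≅ ker(∂_k) / im(∂_{k+1}) we obtain:

  H_0: rank C_0 − rank ∂_1 = 10 − 9 = 1, and the invariant factors of ∂_1 are all 1, so H_0 = Z.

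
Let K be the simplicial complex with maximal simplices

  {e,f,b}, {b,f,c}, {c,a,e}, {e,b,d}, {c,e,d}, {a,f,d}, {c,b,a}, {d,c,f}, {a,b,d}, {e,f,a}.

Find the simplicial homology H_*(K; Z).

H_0 ≅ Z,  H_1 ≅ Z/2,  H_2 = 0.

Take the total order a < b < c < d < e < f on the vertex set. Then K (dimension 2) consists of the simplices:

  0-simplices (6): a, b, c, d, e, f
  1-simplices (15): ab, ac, ad, ae, af, bc, bd, be, bf, cd, ce, cf, de, df, ef
  2-simplices (10): abc, abd, ace, adf, aef, bcf, bde, bef, cde, cdf

so the chain groups are C_0 ≅ Z^6, C_1 ≅ Z^15, C_2 ≅ Z^10.

Boundary ∂_1: C_1 → C_0 maps an edge to its endpoints' difference, ∂[p,q] = q − p. For instance
  ∂be = e − b.
As a 6×15 matrix over Z this has rank 5, with invariant factors (1,1,1,1,1).

∂_2: C_2 → C_1 acts by ∂[p,q,r] = [q,r] − [p,r] + [p,q]. For instance
  ∂bde = de − be + bd,
  ∂abc = bc − ac + ab.
This gives a 15×10 integer matrix of rank 10; reducing to Smith normal form yields diagonal entries (1,1,1,1,1,1,1,1,1,2).

Computing H_k = (kernel of ∂_k) / (image of ∂_{k+1}):

  H_0: rank C_0 − rank ∂_1 = 6 − 5 = 1, and the invariant factors of ∂_1 are all 1, so H_0 ≅ Z.
  H_1: rank ker ∂_1 − rank ∂_2 = (15 − 5) − 10 = 0, and ∂_2 has invariant factor 2 > 1, so H_1 ≅ Z/2.
  H_2: rank ker ∂_2 − rank ∂_3 = (10 − 10) − 0 = 0, and there is no ∂_3, so H_2 ≅ 0.

(K is a triangulation of the real projective plane RP^2.)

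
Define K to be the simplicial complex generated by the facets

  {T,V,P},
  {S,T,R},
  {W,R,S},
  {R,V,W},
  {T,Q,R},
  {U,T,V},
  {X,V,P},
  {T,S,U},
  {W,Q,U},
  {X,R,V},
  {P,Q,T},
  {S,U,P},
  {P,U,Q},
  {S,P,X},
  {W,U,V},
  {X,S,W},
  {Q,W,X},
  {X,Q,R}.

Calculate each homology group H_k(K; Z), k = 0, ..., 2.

H_0 ≅ Z,  H_1 ≅ Z ⊕ Z_2,  H_2 = 0.

Take the total order P < Q < R < S < T < U < V < W < X on the vertex set. Then K (dimension 2) consists of the simplices:

  0-simplices (9): P, Q, R, S, T, U, V, W, X
  1-simplices (27): PQ, PS, PT, PU, PV, PX, QR, QT, QU, QW, QX, RS, RT, RV, RW, RX, ST, SU, SW, SX, TU, TV, UV, UW, VW, VX, WX
  2-simplices (18): PQT, PQU, PSU, PSX, PTV, PVX, QRT, QRX, QUW, QWX, RST, RSW, RVW, RVX, STU, SWX, TUV, UVW

so the chain groups are C_0 ≅ Z^9, C_1 ≅ Z^27, C_2 ≅ Z^18.

The boundary map ∂_1: C_1 → C_0 is given by ∂[p,q] = [q] − [p]. For instance
  ∂WX = X − W.
As a 9×27 matrix over Z this has rank 8, with invariant factors (1,1,1,1,1,1,1,1).

Boundary ∂_2: C_2 → C_1 sends each 2-simplex [p,q,r] to [q,r] − [p,r] + [p,q]. For instance
  ∂STU = TU − SU + ST,
  ∂RSW = SW − RW + RS.
The 27×18 boundary matrix has rank 18 and Smith normal form diag(1,1,1,1,1,1,1,1,1,1,1,1,1,1,1,1,1,2).

Reading off H_k = ker ∂_k / im ∂_{k+1}:

  H_0: rank C_0 − rank ∂_1 = 9 − 8 = 1, and the invariant factors of ∂_1 are all 1, so H_0 = Z.
  H_1: rank ker ∂_1 − rank ∂_2 = (27 − 8) − 18 = 1, and ∂_2 has invariant factor 2 > 1, so H_1 = Z ⊕ Z_2.
  H_2: rank ker ∂_2 − rank ∂_3 = (18 − 18) − 0 = 0, and there is no ∂_3, so H_2 = 0.

As a check, the Euler characteristic is 9 − 27 + 18 = 0, which agrees with 1 − 1 + 0 = 0.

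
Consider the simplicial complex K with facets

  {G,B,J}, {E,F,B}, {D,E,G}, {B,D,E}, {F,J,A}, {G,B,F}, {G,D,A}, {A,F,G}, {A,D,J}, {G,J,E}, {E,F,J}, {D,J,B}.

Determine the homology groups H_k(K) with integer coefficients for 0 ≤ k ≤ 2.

We work with the vertex ordering A < B < D < E < F < G < J. The simplices of K, each written with vertices in increasing order, are:

  0-simplices (7): A, B, D, E, F, G, J
  1-simplices (18): AD, AF, AG, AJ, BD, BE, BF, BG, BJ, DE, DG, DJ, EF, EG, EJ, FG, FJ, GJ
  2-simplices (12): ADG, ADJ, AFG, AFJ, BDE, BDJ, BEF, BFG, BGJ, DEG, EFJ, EGJ

Hence C_0 ≅ Z^7, C_1 ≅ Z^18, C_2 ≅ Z^12.

∂_1: C_1 → C_0 is given by ∂[p,q] = [q] − [p].
As a 7×18 matrix over Z this has rank 6, with invariant factors (1,1,1,1,1,1).

Boundary ∂_2: C_2 → C_1 sends each 2-simplex [p,q,r] to [q,r] − [p,r] + [p,q]. For instance
  ∂EFJ = FJ − EJ + EF,
  ∂BDJ = DJ − BJ + BD.
The resulting 18×12 matrix has rank 12, and its Smith normal form has invariant factors (1,1,1,1,1,1,1,1,1,1,1,2).

From H_k ≅ ker(∂_k) / im(∂_{k+1}) we obtain:

  H_0: rank C_0 − rank ∂_1 = 7 − 6 = 1, and the invariant factors of ∂_1 are all 1, so H_0 ≅ Z.
  H_1: rank ker ∂_1 − rank ∂_2 = (18 − 6) − 12 = 0, and ∂_2 has invariant factor 2 > 1, so H_1 ≅ Z/2.
  H_2: rank ker ∂_2 − rank ∂_3 = (12 − 12) − 0 = 0, and there is no ∂_3, so H_2 ≅ 0.

As a check, the Euler characteristic is 7 − 18 + 12 = 1, which agrees with 1 − 0 + 0 = 1.
(K is a triangulation of the real projective plane RP^2.)

H_0 ≅ Z,  H_1 ≅ Z/2,  H_2 = 0.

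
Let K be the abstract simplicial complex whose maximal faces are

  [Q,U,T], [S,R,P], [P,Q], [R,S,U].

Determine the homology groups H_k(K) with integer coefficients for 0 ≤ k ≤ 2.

H_0 ≅ Z,  H_1 ≅ Z,  H_2 = 0.

Order the vertices as P < Q < R < S < T < U. Listing each simplex with vertices in this order, K has dimension 2 with simplices:

  0-simplices (6): P, Q, R, S, T, U
  1-simplices (9): PQ, PR, PS, QT, QU, RS, RU, SU, TU
  2-simplices (3): PRS, QTU, RSU

Hence C_0 ≅ Z^6, C_1 ≅ Z^9, C_2 ≅ Z^3.

Boundary ∂_1: C_1 → C_0 sends each edge [p,q] (with p < q) to q − p. For instance
  ∂QT = T − Q.
The 6×9 boundary matrix has rank 5 and Smith normal form diag(1,1,1,1,1).

Boundary ∂_2: C_2 → C_1 acts by ∂[p,q,r] = [q,r] − [p,r] + [p,q]. For instance
  ∂RSU = SU − RU + RS,
  ∂QTU = TU − QU + QT.
The resulting 9×3 matrix has rank 3, and its Smith normal form has invariant factors (1,1,1).

From H_k ≅ ker(∂_k) / im(∂_{k+1}) we obtain:

  H_0: rank C_0 − rank ∂_1 = 6 − 5 = 1, and the invariant factors of ∂_1 are all 1, so H_0 ≅ Z.
  H_1: rank ker ∂_1 − rank ∂_2 = (9 − 5) − 3 = 1, and the invariant factors of ∂_2 are all 1, so H_1 ≅ Z.
  H_2: rank ker ∂_2 − rank ∂_3 = (3 − 3) − 0 = 0, and there is no ∂_3, so H_2 ≅ 0.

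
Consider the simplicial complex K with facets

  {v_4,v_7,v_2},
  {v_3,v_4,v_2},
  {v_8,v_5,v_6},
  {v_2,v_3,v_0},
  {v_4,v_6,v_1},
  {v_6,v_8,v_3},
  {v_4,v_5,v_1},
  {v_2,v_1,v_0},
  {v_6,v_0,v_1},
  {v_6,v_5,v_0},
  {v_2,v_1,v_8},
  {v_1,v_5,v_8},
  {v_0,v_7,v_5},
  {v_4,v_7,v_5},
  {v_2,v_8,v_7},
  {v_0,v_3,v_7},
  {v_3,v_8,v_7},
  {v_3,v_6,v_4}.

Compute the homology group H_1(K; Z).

Fix the vertex order v_0 < v_1 < v_2 < v_3 < v_4 < v_5 < v_6 < v_7 < v_8 and write every simplex with vertices in increasing order. Then dim K = 2 and the simplices of K are:

  0-simplices (9): [v_0], [v_1], [v_2], [v_3], [v_4], [v_5], [v_6], [v_7], [v_8]
  1-simplices (27): (27 of them)
  2-simplices (18): (18 of them)

giving chain groups C_0 ≅ Z^9, C_1 ≅ Z^27, C_2 ≅ Z^18.

The boundary map ∂_1: C_1 → C_0 maps an edge to its endpoints' difference, ∂[p,q] = q − p. For instance
  ∂[v_3,v_4] = [v_4] − [v_3].
As a 9×27 matrix over Z this has rank 8, with invariant factors (1,1,1,1,1,1,1,1).

Boundary ∂_2: C_2 → C_1 acts by ∂[p,q,r] = [q,r] − [p,r] + [p,q]. For instance
  ∂[v_0,v_3,v_7] = [v_3,v_7] − [v_0,v_7] + [v_0,v_3],
  ∂[v_2,v_7,v_8] = [v_7,v_8] − [v_2,v_8] + [v_2,v_7].
This gives a 27×18 integer matrix of rank 18; reducing to Smith normal form yields diagonal entries (1,1,1,1,1,1,1,1,1,1,1,1,1,1,1,1,1,2).

Reading off H_k = ker ∂_k / im ∂_{k+1}:

  H_1: rank ker ∂_1 − rank ∂_2 = (27 − 8) − 18 = 1, and ∂_2 has invariant factor 2 > 1, so H_1 = Z ⊕ Z/2.

(K is a triangulation of the Klein bottle.)

H_1 = Z ⊕ Z/2.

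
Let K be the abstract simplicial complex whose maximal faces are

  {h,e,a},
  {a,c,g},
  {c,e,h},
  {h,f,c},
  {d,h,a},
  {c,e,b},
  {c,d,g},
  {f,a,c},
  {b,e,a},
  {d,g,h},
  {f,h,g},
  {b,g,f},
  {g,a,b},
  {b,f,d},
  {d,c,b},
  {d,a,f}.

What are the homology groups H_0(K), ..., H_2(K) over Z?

H_0 ≅ Z,  H_1 ≅ Z^2,  H_2 ≅ Z.

K has 8 vertices, 24 edges, 16 triangles.
rank ∂_0 = 0, rank ∂_1 = 7 ⇒ b_0 = 8 − 0 − 7 = 1; all invariant factors of ∂_1 are 1 so no torsion. So H_0 = Z.
rank ∂_1 = 7, rank ∂_2 = 15 ⇒ b_1 = 24 − 7 − 15 = 2; all invariant factors of ∂_2 are 1 so no torsion. So H_1 = Z^2.
rank ∂_2 = 15, rank ∂_3 = 0 ⇒ b_2 = 16 − 15 − 0 = 1. So H_2 = Z.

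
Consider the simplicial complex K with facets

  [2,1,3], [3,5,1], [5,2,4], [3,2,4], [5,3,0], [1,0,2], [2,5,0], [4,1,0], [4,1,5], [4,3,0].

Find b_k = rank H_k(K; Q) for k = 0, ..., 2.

Order the vertices as 0 < 1 < 2 < 3 < 4 < 5. Listing each simplex with vertices in this order, K has dimension 2 with simplices:

  0-simplices (6): [0], [1], [2], [3], [4], [5]
  1-simplices (15): [0,1], [0,2], [0,3], [0,4], [0,5], [1,2], [1,3], [1,4], [1,5], [2,3], [2,4], [2,5], [3,4], [3,5], [4,5]
  2-simplices (10): [0,1,2], [0,1,4], [0,2,5], [0,3,4], [0,3,5], [1,2,3], [1,3,5], [1,4,5], [2,3,4], [2,4,5]

giving chain groups C_0 ≅ Z^6, C_1 ≅ Z^15, C_2 ≅ Z^10.

Boundary ∂_1: C_1 → C_0 is given by ∂[p,q] = [q] − [p].
As a 6×15 matrix over Z this has rank 5, with invariant factors (1,1,1,1,1).

The boundary map ∂_2: C_2 → C_1 maps a triangle to the signed sum of its edges. For instance
  ∂[0,3,4] = [3,4] − [0,4] + [0,3],
  ∂[1,3,5] = [3,5] − [1,5] + [1,3].
The resulting 15×10 matrix has rank 10, and its Smith normal form has invariant factors (1,1,1,1,1,1,1,1,1,2).

From H_k ≅ ker(∂_k) / im(∂_{k+1}) we obtain:

  H_0: rank C_0 − rank ∂_1 = 6 − 5 = 1, and the invariant factors of ∂_1 are all 1, so H_0 = Z.
  H_1: rank ker ∂_1 − rank ∂_2 = (15 − 5) − 10 = 0, and ∂_2 has invariant factor 2 > 1, so H_1 = Z/2.
  H_2: rank ker ∂_2 − rank ∂_3 = (10 − 10) − 0 = 0, and there is no ∂_3, so H_2 = 0.

Hence the Betti numbers are b_0 = 1, b_1 = 0, b_2 = 0.

b_0 = 1, b_1 = 0, b_2 = 0.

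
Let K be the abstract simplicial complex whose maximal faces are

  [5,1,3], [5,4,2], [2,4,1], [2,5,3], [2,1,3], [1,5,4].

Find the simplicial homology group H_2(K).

We work with the vertex ordering 1 < 2 < 3 < 4 < 5. The simplices of K, each written with vertices in increasing order, are:

  0-simplices (5): [1], [2], [3], [4], [5]
  1-simplices (9): [1,2], [1,3], [1,4], [1,5], [2,3], [2,4], [2,5], [3,5], [4,5]
  2-simplices (6): [1,2,3], [1,2,4], [1,3,5], [1,4,5], [2,3,5], [2,4,5]

Hence C_0 ≅ Z^5, C_1 ≅ Z^9, C_2 ≅ Z^6.

The boundary map ∂_1: C_1 → C_0 is given by ∂[p,q] = [q] − [p].
This gives a 5×9 integer matrix of rank 4; reducing to Smith normal form yields diagonal entries (1,1,1,1).

∂_2: C_2 → C_1 acts by ∂[p,q,r] = [q,r] − [p,r] + [p,q]. For instance
  ∂[1,2,4] = [2,4] − [1,4] + [1,2],
  ∂[1,2,3] = [2,3] − [1,3] + [1,2].
This gives a 9×6 integer matrix of rank 5; reducing to Smith normal form yields diagonal entries (1,1,1,1,1).

From H_k ≅ ker(∂_k) / im(∂_{k+1}) we obtain:

  H_2: rank ker ∂_2 − rank ∂_3 = (6 − 5) − 0 = 1, and there is no ∂_3, so H_2 = Z.

(K is a triangulation of the 2-sphere S^2.)

H_2 ≅ Z.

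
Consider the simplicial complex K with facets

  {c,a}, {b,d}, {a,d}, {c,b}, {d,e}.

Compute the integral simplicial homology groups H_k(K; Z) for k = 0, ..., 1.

Fix the vertex order a < b < c < d < e and write every simplex with vertices in increasing order. Then dim K = 1 and the simplices of K are:

  0-simplices (5): a, b, c, d, e
  1-simplices (5): ac, ad, bc, bd, de

giving chain groups C_0 ≅ Z^5, C_1 ≅ Z^5.

∂_1: C_1 → C_0 sends each edge [p,q] (with p < q) to q − p. For instance
  ∂ac = c − a.
The resulting 5×5 matrix has rank 4, and its Smith normal form has invariant factors (1,1,1,1).

Now H_k = ker ∂_k / im ∂_{k+1}, so:

  H_0: rank C_0 − rank ∂_1 = 5 − 4 = 1, and the invariant factors of ∂_1 are all 1, so H_0 ≅ Z.
  H_1: rank ker ∂_1 − rank ∂_2 = (5 − 4) − 0 = 1, and there is no ∂_2, so H_1 ≅ Z.

H_0 = Z,  H_1 = Z.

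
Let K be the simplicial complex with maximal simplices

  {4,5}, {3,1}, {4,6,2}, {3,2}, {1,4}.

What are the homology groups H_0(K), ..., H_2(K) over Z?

Order the vertices as 1 < 2 < 3 < 4 < 5 < 6. Listing each simplex with vertices in this order, K has dimension 2 with simplices:

  0-simplices (6): [1], [2], [3], [4], [5], [6]
  1-simplices (7): [1,3], [1,4], [2,3], [2,4], [2,6], [4,5], [4,6]
  2-simplices (1): [2,4,6]

Hence C_0 ≅ Z^6, C_1 ≅ Z^7, C_2 ≅ Z^1.

Boundary ∂_1: C_1 → C_0 is given by ∂[p,q] = [q] − [p]. For instance
  ∂[2,4] = [4] − [2].
The 6×7 boundary matrix has rank 5 and Smith normal form diag(1,1,1,1,1).

Boundary ∂_2: C_2 → C_1 sends each 2-simplex [p,q,r] to [q,r] − [p,r] + [p,q]. For instance
  ∂[2,4,6] = [4,6] − [2,6] + [2,4].
The resulting 7×1 matrix has rank 1, and its Smith normal form has invariant factors (1).

From H_k ≅ ker(∂_k) / im(∂_{k+1}) we obtain:

  H_0: rank C_0 − rank ∂_1 = 6 − 5 = 1, and the invariant factors of ∂_1 are all 1, so H_0 = Z.
  H_1: rank ker ∂_1 − rank ∂_2 = (7 − 5) − 1 = 1, and the invariant factors of ∂_2 are all 1, so H_1 = Z.
  H_2: rank ker ∂_2 − rank ∂_3 = (1 − 1) − 0 = 0, and there is no ∂_3, so H_2 = 0.

H_0 ≅ Z,  H_1 ≅ Z,  H_2 = 0.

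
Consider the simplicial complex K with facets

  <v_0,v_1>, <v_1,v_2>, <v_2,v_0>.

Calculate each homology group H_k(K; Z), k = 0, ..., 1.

Order the vertices as v_0 < v_1 < v_2. Listing each simplex with vertices in this order, K has dimension 1 with simplices:

  0-simplices (3): [v_0], [v_1], [v_2]
  1-simplices (3): [v_0,v_1], [v_0,v_2], [v_1,v_2]

so the chain groups are C_0 ≅ Z^3, C_1 ≅ Z^3.

Boundary ∂_1: C_1 → C_0 sends each edge [p,q] (with p < q) to q − p.
As a 3×3 matrix over Z this has rank 2, with invariant factors (1,1).

From H_k ≅ ker(∂_k) / im(∂_{k+1}) we obtain:

  H_0: rank C_0 − rank ∂_1 = 3 − 2 = 1, and the invariant factors of ∂_1 are all 1, so H_0 = Z.
  H_1: rank ker ∂_1 − rank ∂_2 = (3 − 2) − 0 = 1, and there is no ∂_2, so H_1 = Z.

(K is a triangulation of the circle S^1.)

H_0 ≅ Z,  H_1 ≅ Z.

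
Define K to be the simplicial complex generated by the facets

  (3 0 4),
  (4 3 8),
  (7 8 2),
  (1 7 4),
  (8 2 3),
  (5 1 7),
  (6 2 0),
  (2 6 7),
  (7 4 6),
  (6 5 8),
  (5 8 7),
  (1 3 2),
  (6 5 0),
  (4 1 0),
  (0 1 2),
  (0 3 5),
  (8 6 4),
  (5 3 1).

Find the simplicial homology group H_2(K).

K has 9 vertices, 27 edges, 18 triangles.
rank ∂_2 = 18, rank ∂_3 = 0 ⇒ b_2 = 18 − 18 − 0 = 0. So H_2 = 0.

H_2 = 0.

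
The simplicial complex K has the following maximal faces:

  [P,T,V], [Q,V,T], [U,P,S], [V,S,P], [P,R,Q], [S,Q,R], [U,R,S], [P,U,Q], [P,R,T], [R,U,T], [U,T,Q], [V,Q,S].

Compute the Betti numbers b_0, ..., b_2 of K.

Take the total order P < Q < R < S < T < U < V on the vertex set. Then K (dimension 2) consists of the simplices:

  0-simplices (7): P, Q, R, S, T, U, V
  1-simplices (18): PQ, PR, PS, PT, PU, PV, QR, QS, QT, QU, QV, RS, RT, RU, SU, SV, TU, TV
  2-simplices (12): PQR, PQU, PRT, PSU, PSV, PTV, QRS, QSV, QTU, QTV, RSU, RTU

so the chain groups are C_0 ≅ Z^7, C_1 ≅ Z^18, C_2 ≅ Z^12.

The boundary map ∂_1: C_1 → C_0 is given by ∂[p,q] = [q] − [p]. For instance
  ∂RS = S − R.
The 7×18 boundary matrix has rank 6 and Smith normal form diag(1,1,1,1,1,1).

Boundary ∂_2: C_2 → C_1 sends each 2-simplex [p,q,r] to [q,r] − [p,r] + [p,q]. For instance
  ∂PRT = RT − PT + PR,
  ∂QTU = TU − QU + QT.
The resulting 18×12 matrix has rank 12, and its Smith normal form has invariant factors (1,1,1,1,1,1,1,1,1,1,1,2).

From H_k ≅ ker(∂_k) / im(∂_{k+1}) we obtain:

  H_0: rank C_0 − rank ∂_1 = 7 − 6 = 1, and the invariant factors of ∂_1 are all 1, so H_0 ≅ Z.
  H_1: rank ker ∂_1 − rank ∂_2 = (18 − 6) − 12 = 0, and ∂_2 has invariant factor 2 > 1, so H_1 ≅ Z/2Z.
  H_2: rank ker ∂_2 − rank ∂_3 = (12 − 12) − 0 = 0, and there is no ∂_3, so H_2 ≅ 0.

(K is a triangulation of the real projective plane RP^2.)

Hence the Betti numbers are b_0 = 1, b_1 = 0, b_2 = 0.

b_0 = 1, b_1 = 0, b_2 = 0.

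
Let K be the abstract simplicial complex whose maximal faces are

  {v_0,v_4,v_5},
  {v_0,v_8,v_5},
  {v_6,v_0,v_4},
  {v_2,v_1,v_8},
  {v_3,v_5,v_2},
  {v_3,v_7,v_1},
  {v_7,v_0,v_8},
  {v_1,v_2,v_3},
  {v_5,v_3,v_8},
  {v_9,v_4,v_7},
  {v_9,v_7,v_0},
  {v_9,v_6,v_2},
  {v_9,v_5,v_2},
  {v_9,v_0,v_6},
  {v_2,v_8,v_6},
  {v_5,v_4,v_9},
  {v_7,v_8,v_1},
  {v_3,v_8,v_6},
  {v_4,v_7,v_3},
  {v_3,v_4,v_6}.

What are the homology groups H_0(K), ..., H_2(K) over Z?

Fix the vertex order v_0 < v_1 < v_2 < v_3 < v_4 < v_5 < v_6 < v_7 < v_8 < v_9 and write every simplex with vertices in increasing order. Then dim K = 2 and the simplices of K are:

  0-simplices (10): [v_0], [v_1], [v_2], [v_3], [v_4], [v_5], [v_6], [v_7], [v_8], [v_9]
  1-simplices (30): (30 of them)
  2-simplices (20): (20 of them)

giving chain groups C_0 ≅ Z^10, C_1 ≅ Z^30, C_2 ≅ Z^20.

∂_1: C_1 → C_0 sends each edge [p,q] (with p < q) to q − p. For instance
  ∂[v_5,v_9] = [v_9] − [v_5].
The 10×30 boundary matrix has rank 9 and Smith normal form diag(1,1,1,1,1,1,1,1,1).

∂_2: C_2 → C_1 sends each 2-simplex [p,q,r] to [q,r] − [p,r] + [p,q]. For instance
  ∂[v_3,v_6,v_8] = [v_6,v_8] − [v_3,v_8] + [v_3,v_6],
  ∂[v_0,v_7,v_8] = [v_7,v_8] − [v_0,v_8] + [v_0,v_7].
The resulting 30×20 matrix has rank 20, and its Smith normal form has invariant factors (1,1,1,1,1,1,1,1,1,1,1,1,1,1,1,1,1,1,1,2).

Computing H_k = (kernel of ∂_k) / (image of ∂_{k+1}):

  H_0: rank C_0 − rank ∂_1 = 10 − 9 = 1, and the invariant factors of ∂_1 are all 1, so H_0 ≅ Z.
  H_1: rank ker ∂_1 − rank ∂_2 = (30 − 9) − 20 = 1, and ∂_2 has invariant factor 2 > 1, so H_1 ≅ Z ⊕ Z/2.
  H_2: rank ker ∂_2 − rank ∂_3 = (20 − 20) − 0 = 0, and there is no ∂_3, so H_2 ≅ 0.

H_0 ≅ Z,  H_1 ≅ Z ⊕ Z/2,  H_2 = 0.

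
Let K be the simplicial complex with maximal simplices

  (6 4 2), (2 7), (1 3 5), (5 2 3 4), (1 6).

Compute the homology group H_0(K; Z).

K has 7 vertices, 12 edges, 6 triangles, 1 3-simplex.
rank ∂_0 = 0, rank ∂_1 = 6 ⇒ b_0 = 7 − 0 − 6 = 1; all invariant factors of ∂_1 are 1 so no torsion. So H_0 ≅ Z.

H_0 ≅ Z.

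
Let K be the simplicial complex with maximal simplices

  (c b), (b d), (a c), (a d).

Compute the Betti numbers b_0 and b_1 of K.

Take the total order a < b < c < d on the vertex set. Then K (dimension 1) consists of the simplices:

  0-simplices (4): a, b, c, d
  1-simplices (4): ac, ad, bc, bd

Hence C_0 ≅ Z^4, C_1 ≅ Z^4.

The boundary map ∂_1: C_1 → C_0 sends each edge [p,q] (with p < q) to q − p. For instance
  ∂bd = d − b.
The 4×4 boundary matrix has rank 3 and Smith normal form diag(1,1,1).

Now H_k = ker ∂_k / im ∂_{k+1}, so:

  H_0: rank C_0 − rank ∂_1 = 4 − 3 = 1, and the invariant factors of ∂_1 are all 1, so H_0 ≅ Z.
  H_1: rank ker ∂_1 − rank ∂_2 = (4 − 3) − 0 = 1, and there is no ∂_2, so H_1 ≅ Z.

Hence the Betti numbers are b_0 = 1, b_1 = 1.

b_0 = 1, b_1 = 1.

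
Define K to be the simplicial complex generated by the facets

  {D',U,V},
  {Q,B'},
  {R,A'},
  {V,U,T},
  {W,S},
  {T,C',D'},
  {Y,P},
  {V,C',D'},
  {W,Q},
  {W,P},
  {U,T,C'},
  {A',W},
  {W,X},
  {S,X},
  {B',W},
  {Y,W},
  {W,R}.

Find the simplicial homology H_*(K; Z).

We work with the vertex ordering P < Q < R < S < T < U < V < W < X < Y < A' < B' < C' < D'. The simplices of K, each written with vertices in increasing order, are:

  0-simplices (14): [P], [Q], [R], [S], [T], [U], [V], [W], [X], [Y], [A'], [B'], [C'], [D']
  1-simplices (22): (22 of them)
  2-simplices (5): [T,U,V], [T,U,C'], [T,C',D'], [U,V,D'], [V,C',D']

Hence C_0 ≅ Z^14, C_1 ≅ Z^22, C_2 ≅ Z^5.

Boundary ∂_1: C_1 → C_0 sends each edge [p,q] (with p < q) to q − p. For instance
  ∂[Q,W] = [W] − [Q].
The 14×22 boundary matrix has rank 12 and Smith normal form diag(1,1,1,1,1,1,1,1,1,1,1,1).

∂_2: C_2 → C_1 sends each 2-simplex [p,q,r] to [q,r] − [p,r] + [p,q]. For instance
  ∂[T,U,C'] = [U,C'] − [T,C'] + [T,U],
  ∂[U,V,D'] = [V,D'] − [U,D'] + [U,V].
The resulting 22×5 matrix has rank 5, and its Smith normal form has invariant factors (1,1,1,1,1).

Computing H_k = (kernel of ∂_k) / (image of ∂_{k+1}):

  H_0: rank C_0 − rank ∂_1 = 14 − 12 = 2, and the invariant factors of ∂_1 are all 1, so H_0 = Z^2.
  H_1: rank ker ∂_1 − rank ∂_2 = (22 − 12) − 5 = 5, and the invariant factors of ∂_2 are all 1, so H_1 = Z^5.
  H_2: rank ker ∂_2 − rank ∂_3 = (5 − 5) − 0 = 0, and there is no ∂_3, so H_2 = 0.

H_0 = Z^2,  H_1 = Z^5,  H_2 = 0.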